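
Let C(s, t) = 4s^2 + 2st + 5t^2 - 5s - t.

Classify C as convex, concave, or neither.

convex

C is quadratic, so its Hessian is the constant matrix H = [[8, 2], [2, 10]].
det(H) = 76, tr(H) = 18.
det(H) > 0 and tr(H) > 0, so H is positive definite everywhere: convex.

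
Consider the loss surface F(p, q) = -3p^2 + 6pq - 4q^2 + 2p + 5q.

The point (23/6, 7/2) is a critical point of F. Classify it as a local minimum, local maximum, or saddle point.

local maximum

The Hessian of F is constant: H = [[-6, 6], [6, -8]].
det(H) = (-6)·(-8) − 6² = 12.
det(H) > 0 and tr(H) = -14 < 0, so H is negative definite and the point is a local maximum.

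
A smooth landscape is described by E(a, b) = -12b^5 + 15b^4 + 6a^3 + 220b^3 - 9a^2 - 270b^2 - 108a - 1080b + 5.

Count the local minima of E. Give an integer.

E separates as a function of a plus a function of b, so ∇E=0 decouples.
∂E/∂a = 18(a - 3)(a + 2) = 0 at a ∈ {-2, 3}; ∂E/∂b = -60(b - 3)(b - 2)(b + 1)(b + 3) = 0 at b ∈ {-3, -1, 2, 3}.
The Hessian is diagonal: diag(E_aa, E_bb). Second derivatives: E_aa(-2)=-90, E_aa(3)=90; E_bb(-3)=3600, E_bb(-1)=-1440, E_bb(2)=900, E_bb(3)=-1440.
Local minima occur where both diagonal entries positive: (3, -3), (3, 2). Count: 2.

2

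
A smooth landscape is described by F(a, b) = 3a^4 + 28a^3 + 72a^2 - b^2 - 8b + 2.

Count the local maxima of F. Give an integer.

F separates as a function of a plus a function of b, so ∇F=0 decouples.
∂F/∂a = 12a(a + 3)(a + 4) = 0 at a ∈ {-4, -3, 0}; ∂F/∂b = -2(b + 4) = 0 at b ∈ {-4}.
The Hessian is diagonal: diag(F_aa, F_bb). Second derivatives: F_aa(-4)=48, F_aa(-3)=-36, F_aa(0)=144; F_bb(-4)=-2.
Local maxima occur where both diagonal entries negative: (-3, -4). Count: 1.

1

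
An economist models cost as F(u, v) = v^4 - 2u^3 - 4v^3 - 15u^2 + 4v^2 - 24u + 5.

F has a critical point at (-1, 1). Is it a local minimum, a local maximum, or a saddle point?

The mixed partial ∂²F/∂u∂v is 0, so the Hessian at any point is diag(F_uu, F_vv) = diag(-6(2u + 5), 4(3v^2 - 6v + 2)).
At (-1, 1): H = diag(-18, -4).
Both eigenvalues are negative, so H is negative definite: a local maximum.

local maximum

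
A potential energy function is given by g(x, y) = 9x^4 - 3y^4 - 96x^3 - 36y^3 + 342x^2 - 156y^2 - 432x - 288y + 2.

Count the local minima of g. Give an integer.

g separates as a function of x plus a function of y, so ∇g=0 decouples.
∂g/∂x = 36(x - 4)(x - 3)(x - 1) = 0 at x ∈ {1, 3, 4}; ∂g/∂y = -12(y + 2)(y + 3)(y + 4) = 0 at y ∈ {-4, -3, -2}.
The Hessian is diagonal: diag(g_xx, g_yy). Second derivatives: g_xx(1)=216, g_xx(3)=-72, g_xx(4)=108; g_yy(-4)=-24, g_yy(-3)=12, g_yy(-2)=-24.
Local minima occur where both diagonal entries positive: (1, -3), (4, -3). Count: 2.

2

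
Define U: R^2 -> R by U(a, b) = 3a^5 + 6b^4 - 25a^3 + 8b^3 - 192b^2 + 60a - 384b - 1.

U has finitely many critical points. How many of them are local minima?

U separates as a function of a plus a function of b, so ∇U=0 decouples.
∂U/∂a = 15(a - 2)(a - 1)(a + 1)(a + 2) = 0 at a ∈ {-2, -1, 1, 2}; ∂U/∂b = 24(b - 4)(b + 1)(b + 4) = 0 at b ∈ {-4, -1, 4}.
The Hessian is diagonal: diag(U_aa, U_bb). Second derivatives: U_aa(-2)=-180, U_aa(-1)=90, U_aa(1)=-90, U_aa(2)=180; U_bb(-4)=576, U_bb(-1)=-360, U_bb(4)=960.
Local minima occur where both diagonal entries positive: (-1, -4), (-1, 4), (2, -4), (2, 4). Count: 4.

4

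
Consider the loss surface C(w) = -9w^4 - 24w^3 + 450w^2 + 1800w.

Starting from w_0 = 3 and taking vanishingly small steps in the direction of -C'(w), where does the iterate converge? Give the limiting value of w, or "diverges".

-2

C'(w) = -36(w - 5)(w + 2)(w + 5), so C'(3) = 2880.
Gradient descent moves in the -C' direction, i.e. w is decreasing.
The nearest critical point in that direction is w = -2, where C'' = 756 > 0 (a local minimum). The iterate converges there.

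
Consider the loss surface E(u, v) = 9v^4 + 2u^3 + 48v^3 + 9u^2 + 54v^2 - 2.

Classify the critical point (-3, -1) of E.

The mixed partial ∂²E/∂u∂v is 0, so the Hessian at any point is diag(E_uu, E_vv) = diag(6(2u + 3), 36(3v^2 + 8v + 3)).
At (-3, -1): H = diag(-18, -72).
Both eigenvalues are negative, so H is negative definite: a local maximum.

local maximum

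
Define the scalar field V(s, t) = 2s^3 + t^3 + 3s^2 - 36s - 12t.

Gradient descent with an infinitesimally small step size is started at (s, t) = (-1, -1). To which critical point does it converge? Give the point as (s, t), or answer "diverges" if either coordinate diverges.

(2, 2)

V is separable, so gradient descent decouples: s follows -∂V/∂s, t follows -∂V/∂t.
∂V/∂s = 6(s - 2)(s + 3); at s=-1 this is -36, so s increases.
∂V/∂t = 3(t - 2)(t + 2); at t=-1 this is -9, so t increases.
s converges to its nearest critical value 2 (a local min of the s-part); t converges to 2. The iterate converges to (2, 2).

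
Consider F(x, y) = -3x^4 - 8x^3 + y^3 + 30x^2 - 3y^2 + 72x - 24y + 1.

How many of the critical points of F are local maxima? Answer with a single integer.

2

F separates as a function of x plus a function of y, so ∇F=0 decouples.
∂F/∂x = -12(x - 2)(x + 1)(x + 3) = 0 at x ∈ {-3, -1, 2}; ∂F/∂y = 3(y - 4)(y + 2) = 0 at y ∈ {-2, 4}.
The Hessian is diagonal: diag(F_xx, F_yy). Second derivatives: F_xx(-3)=-120, F_xx(-1)=72, F_xx(2)=-180; F_yy(-2)=-18, F_yy(4)=18.
Local maxima occur where both diagonal entries negative: (-3, -2), (2, -2). Count: 2.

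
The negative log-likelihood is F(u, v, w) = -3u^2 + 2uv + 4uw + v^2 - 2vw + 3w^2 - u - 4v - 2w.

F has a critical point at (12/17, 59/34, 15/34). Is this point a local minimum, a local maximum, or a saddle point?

saddle point

The Hessian is constant: H = [[-6, 2, 4], [2, 2, -2], [4, -2, 6]].
Leading principal minors: Δ₁ = -6, Δ₂ = -16, Δ₃ = -136.
The minors fit neither the all-positive nor the alternating-sign pattern, so H is indefinite: a saddle point.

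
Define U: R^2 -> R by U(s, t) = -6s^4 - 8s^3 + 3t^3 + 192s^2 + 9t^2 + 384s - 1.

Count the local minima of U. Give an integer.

1

U separates as a function of s plus a function of t, so ∇U=0 decouples.
∂U/∂s = -24(s - 4)(s + 1)(s + 4) = 0 at s ∈ {-4, -1, 4}; ∂U/∂t = 9t(t + 2) = 0 at t ∈ {-2, 0}.
The Hessian is diagonal: diag(U_ss, U_tt). Second derivatives: U_ss(-4)=-576, U_ss(-1)=360, U_ss(4)=-960; U_tt(-2)=-18, U_tt(0)=18.
Local minima occur where both diagonal entries positive: (-1, 0). Count: 1.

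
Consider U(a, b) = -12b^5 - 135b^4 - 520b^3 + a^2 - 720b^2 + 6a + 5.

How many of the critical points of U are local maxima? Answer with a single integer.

U separates as a function of a plus a function of b, so ∇U=0 decouples.
∂U/∂a = 2(a + 3) = 0 at a ∈ {-3}; ∂U/∂b = -60b(b + 2)(b + 3)(b + 4) = 0 at b ∈ {-4, -3, -2, 0}.
The Hessian is diagonal: diag(U_aa, U_bb). Second derivatives: U_aa(-3)=2; U_bb(-4)=480, U_bb(-3)=-180, U_bb(-2)=240, U_bb(0)=-1440.
Local maxima occur where both diagonal entries negative: none. Count: 0.

0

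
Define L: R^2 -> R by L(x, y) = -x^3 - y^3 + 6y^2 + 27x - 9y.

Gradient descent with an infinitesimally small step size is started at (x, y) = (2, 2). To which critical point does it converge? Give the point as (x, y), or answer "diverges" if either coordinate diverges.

L is separable, so gradient descent decouples: x follows -∂L/∂x, y follows -∂L/∂y.
∂L/∂x = -3(x - 3)(x + 3); at x=2 this is 15, so x decreases.
∂L/∂y = -3(y - 3)(y - 1); at y=2 this is 3, so y decreases.
x converges to its nearest critical value -3 (a local min of the x-part); y converges to 1. The iterate converges to (-3, 1).

(-3, 1)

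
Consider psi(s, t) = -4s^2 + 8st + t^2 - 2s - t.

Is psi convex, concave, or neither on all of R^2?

neither

psi is quadratic, so its Hessian is the constant matrix H = [[-8, 8], [8, 2]].
det(H) = -80, tr(H) = -6.
det(H) < 0, so H is indefinite: neither convex nor concave.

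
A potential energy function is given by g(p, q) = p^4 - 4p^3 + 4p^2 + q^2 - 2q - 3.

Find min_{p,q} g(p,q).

-4

g(p,q) separates as A(p) + B(q) − 3, so its minimum is min A + min B − 3.
A'(p) = 4p(p - 2)(p - 1) vanishes at p ∈ {0, 1, 2}; B'(q) = 2q - 2 vanishes at q ∈ {1}.
Local minima of A (where A''>0): A(0)=0, A(2)=0. Local minima of B: B(1)=-1.
So the global minimum of g is A(0) + B(1) − 3 = 0 − 1 − 3 = -4, attained at (0, 1).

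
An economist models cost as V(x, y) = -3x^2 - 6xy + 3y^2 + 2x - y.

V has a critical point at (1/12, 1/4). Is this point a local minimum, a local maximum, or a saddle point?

The Hessian of V is constant: H = [[-6, -6], [-6, 6]].
det(H) = (-6)·6 − (-6)² = -72.
Since det(H) < 0, H is indefinite and the critical point is a saddle point.

saddle point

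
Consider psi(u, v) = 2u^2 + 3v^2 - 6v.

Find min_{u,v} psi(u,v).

-3

psi(u,v) separates as P(u) + Q(v), so its minimum is min P + min Q.
P'(u) = 4u vanishes at u ∈ {0}; Q'(v) = 6v - 6 vanishes at v ∈ {1}.
Local minima of P (where P''>0): P(0)=0. Local minima of Q: Q(1)=-3.
So the global minimum of psi is P(0) + Q(1) = 0 − 3 = -3, attained at (0, 1).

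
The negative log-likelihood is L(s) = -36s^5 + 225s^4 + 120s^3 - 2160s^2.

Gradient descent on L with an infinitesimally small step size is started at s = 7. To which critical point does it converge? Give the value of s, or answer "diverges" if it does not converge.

diverges

L'(s) = -180s(s - 4)(s - 3)(s + 2), so L'(7) = -136080.
Gradient descent moves in the -L' direction, i.e. s is increasing.
There is no critical point above s=7, and L' keeps the same sign, so the iterate runs off to +∞.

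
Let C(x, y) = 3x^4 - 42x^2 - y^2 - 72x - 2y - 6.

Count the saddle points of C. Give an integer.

C separates as a function of x plus a function of y, so ∇C=0 decouples.
∂C/∂x = 12(x - 3)(x + 1)(x + 2) = 0 at x ∈ {-2, -1, 3}; ∂C/∂y = -2(y + 1) = 0 at y ∈ {-1}.
The Hessian is diagonal: diag(C_xx, C_yy). Second derivatives: C_xx(-2)=60, C_xx(-1)=-48, C_xx(3)=240; C_yy(-1)=-2.
Saddle points occur where the two diagonal entries have opposite signs: (-2, -1), (3, -1). Count: 2.

2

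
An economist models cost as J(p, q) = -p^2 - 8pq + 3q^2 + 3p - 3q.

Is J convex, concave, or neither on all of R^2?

neither

J is quadratic, so its Hessian is the constant matrix H = [[-2, -8], [-8, 6]].
det(H) = -76, tr(H) = 4.
det(H) < 0, so H is indefinite: neither convex nor concave.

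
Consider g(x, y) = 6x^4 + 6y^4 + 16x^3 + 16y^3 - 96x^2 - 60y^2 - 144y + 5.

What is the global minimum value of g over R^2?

g(x,y) separates as P(x) + Q(y) + 5, so its minimum is min P + min Q + 5.
P'(x) = 24x(x - 2)(x + 4) vanishes at x ∈ {-4, 0, 2}; Q'(y) = 24(y - 2)(y + 1)(y + 3) vanishes at y ∈ {-3, -1, 2}.
Local minima of P (where P''>0): P(-4)=-1024, P(2)=-160. Local minima of Q: Q(-3)=-54, Q(2)=-304.
So the global minimum of g is P(-4) + Q(2) + 5 = -1024 − 304 + 5 = -1323, attained at (-4, 2).

-1323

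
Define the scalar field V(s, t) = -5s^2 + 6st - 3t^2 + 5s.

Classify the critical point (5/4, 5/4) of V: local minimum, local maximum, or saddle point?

local maximum

The Hessian of V is constant: H = [[-10, 6], [6, -6]].
det(H) = (-10)·(-6) − 6² = 24.
det(H) > 0 and tr(H) = -16 < 0, so H is negative definite and the point is a local maximum.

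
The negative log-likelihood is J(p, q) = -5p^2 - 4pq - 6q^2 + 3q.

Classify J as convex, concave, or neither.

J is quadratic, so its Hessian is the constant matrix H = [[-10, -4], [-4, -12]].
det(H) = 104, tr(H) = -22.
det(H) > 0 and tr(H) < 0, so H is negative definite everywhere: concave.

concave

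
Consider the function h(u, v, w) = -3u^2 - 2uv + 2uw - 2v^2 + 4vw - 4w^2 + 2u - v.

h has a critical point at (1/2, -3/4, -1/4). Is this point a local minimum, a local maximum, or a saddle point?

The Hessian is constant: H = [[-6, -2, 2], [-2, -4, 4], [2, 4, -8]].
Leading principal minors: Δ₁ = -6, Δ₂ = 20, Δ₃ = -80.
The minors alternate sign starting negative (−, +, −), so H is negative definite: a local maximum.

local maximum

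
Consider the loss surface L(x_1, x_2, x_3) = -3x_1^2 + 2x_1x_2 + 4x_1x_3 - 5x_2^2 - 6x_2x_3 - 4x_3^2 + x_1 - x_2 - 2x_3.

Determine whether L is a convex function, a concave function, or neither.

L is quadratic, so its Hessian is the constant matrix H = [[-6, 2, 4], [2, -10, -6], [4, -6, -8]].
Leading principal minors: -6, 56, -168.
Signs alternate −, +, − ⇒ H ≺ 0 ⇒ concave.

concave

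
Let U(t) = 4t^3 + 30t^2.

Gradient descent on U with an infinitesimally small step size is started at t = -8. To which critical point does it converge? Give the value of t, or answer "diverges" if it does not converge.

diverges

U'(t) = 12t(t + 5), so U'(-8) = 288.
Gradient descent moves in the -U' direction, i.e. t is decreasing.
There is no critical point below t=-8, and U' keeps the same sign, so the iterate runs off to −∞.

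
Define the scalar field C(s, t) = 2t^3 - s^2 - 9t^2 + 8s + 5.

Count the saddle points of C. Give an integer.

C separates as a function of s plus a function of t, so ∇C=0 decouples.
∂C/∂s = -2(s - 4) = 0 at s ∈ {4}; ∂C/∂t = 6t(t - 3) = 0 at t ∈ {0, 3}.
The Hessian is diagonal: diag(C_ss, C_tt). Second derivatives: C_ss(4)=-2; C_tt(0)=-18, C_tt(3)=18.
Saddle points occur where the two diagonal entries have opposite signs: (4, 3). Count: 1.

1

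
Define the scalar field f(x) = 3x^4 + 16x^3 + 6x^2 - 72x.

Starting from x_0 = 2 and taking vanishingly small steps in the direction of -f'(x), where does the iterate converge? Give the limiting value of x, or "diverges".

1

f'(x) = 12(x - 1)(x + 2)(x + 3), so f'(2) = 240.
Gradient descent moves in the -f' direction, i.e. x is decreasing.
The nearest critical point in that direction is x = 1, where f'' = 144 > 0 (a local minimum). The iterate converges there.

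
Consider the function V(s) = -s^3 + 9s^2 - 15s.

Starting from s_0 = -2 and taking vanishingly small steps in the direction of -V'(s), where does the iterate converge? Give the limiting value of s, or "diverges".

1

V'(s) = -3(s - 5)(s - 1), so V'(-2) = -63.
Gradient descent moves in the -V' direction, i.e. s is increasing.
The nearest critical point in that direction is s = 1, where V'' = 12 > 0 (a local minimum). The iterate converges there.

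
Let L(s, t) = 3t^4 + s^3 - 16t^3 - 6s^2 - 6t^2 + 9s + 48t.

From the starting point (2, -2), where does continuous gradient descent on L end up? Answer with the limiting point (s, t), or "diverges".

(3, -1)

L is separable, so gradient descent decouples: s follows -∂L/∂s, t follows -∂L/∂t.
∂L/∂s = 3(s - 3)(s - 1); at s=2 this is -3, so s increases.
∂L/∂t = 12(t - 4)(t - 1)(t + 1); at t=-2 this is -216, so t increases.
s converges to its nearest critical value 3 (a local min of the s-part); t converges to -1. The iterate converges to (3, -1).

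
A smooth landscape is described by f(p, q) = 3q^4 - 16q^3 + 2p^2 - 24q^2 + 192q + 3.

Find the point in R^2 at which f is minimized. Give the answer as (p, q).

(0, -2)

f(p,q) separates as A(p) + B(q) + 3, so its minimum is min A + min B + 3.
A'(p) = 4p vanishes at p ∈ {0}; B'(q) = 12(q - 4)(q - 2)(q + 2) vanishes at q ∈ {-2, 2, 4}.
Local minima of A (where A''>0): A(0)=0. Local minima of B: B(-2)=-304, B(4)=128.
So the global minimum of f is A(0) + B(-2) + 3 = 0 − 304 + 3 = -301, attained at (0, -2).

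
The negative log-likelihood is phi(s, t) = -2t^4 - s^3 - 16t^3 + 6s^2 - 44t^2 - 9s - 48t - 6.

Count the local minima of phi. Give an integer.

phi separates as a function of s plus a function of t, so ∇phi=0 decouples.
∂phi/∂s = -3(s - 3)(s - 1) = 0 at s ∈ {1, 3}; ∂phi/∂t = -8(t + 1)(t + 2)(t + 3) = 0 at t ∈ {-3, -2, -1}.
The Hessian is diagonal: diag(phi_ss, phi_tt). Second derivatives: phi_ss(1)=6, phi_ss(3)=-6; phi_tt(-3)=-16, phi_tt(-2)=8, phi_tt(-1)=-16.
Local minima occur where both diagonal entries positive: (1, -2). Count: 1.

1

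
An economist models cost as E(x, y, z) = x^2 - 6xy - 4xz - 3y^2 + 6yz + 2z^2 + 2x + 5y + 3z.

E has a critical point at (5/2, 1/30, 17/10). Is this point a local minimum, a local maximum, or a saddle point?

saddle point

The Hessian is constant: H = [[2, -6, -4], [-6, -6, 6], [-4, 6, 4]].
Leading principal minors: Δ₁ = 2, Δ₂ = -48, Δ₃ = 120.
The minors fit neither the all-positive nor the alternating-sign pattern, so H is indefinite: a saddle point.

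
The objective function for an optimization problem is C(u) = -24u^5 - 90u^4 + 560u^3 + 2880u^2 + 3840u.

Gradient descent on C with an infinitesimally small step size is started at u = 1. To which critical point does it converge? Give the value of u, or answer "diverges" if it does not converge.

-1

C'(u) = -120(u - 4)(u + 1)(u + 2)(u + 4), so C'(1) = 10800.
Gradient descent moves in the -C' direction, i.e. u is decreasing.
The nearest critical point in that direction is u = -1, where C'' = 1800 > 0 (a local minimum). The iterate converges there.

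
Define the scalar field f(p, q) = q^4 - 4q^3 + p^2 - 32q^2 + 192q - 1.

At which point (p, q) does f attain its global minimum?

(0, -4)

f(p,q) separates as A(p) + B(q) − 1, so its minimum is min A + min B − 1.
A'(p) = 2p vanishes at p ∈ {0}; B'(q) = 4(q - 4)(q - 3)(q + 4) vanishes at q ∈ {-4, 3, 4}.
Local minima of A (where A''>0): A(0)=0. Local minima of B: B(-4)=-768, B(4)=256.
So the global minimum of f is A(0) + B(-4) − 1 = 0 − 768 − 1 = -769, attained at (0, -4).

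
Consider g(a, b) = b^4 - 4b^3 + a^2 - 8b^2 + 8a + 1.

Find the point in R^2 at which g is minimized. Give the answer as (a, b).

(-4, 4)

g(a,b) separates as P(a) + Q(b) + 1, so its minimum is min P + min Q + 1.
P'(a) = 2a + 8 vanishes at a ∈ {-4}; Q'(b) = 4b(b - 4)(b + 1) vanishes at b ∈ {-1, 0, 4}.
Local minima of P (where P''>0): P(-4)=-16. Local minima of Q: Q(-1)=-3, Q(4)=-128.
So the global minimum of g is P(-4) + Q(4) + 1 = -16 − 128 + 1 = -143, attained at (-4, 4).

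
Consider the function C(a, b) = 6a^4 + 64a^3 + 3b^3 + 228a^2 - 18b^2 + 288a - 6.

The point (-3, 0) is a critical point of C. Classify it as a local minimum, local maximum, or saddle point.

local maximum

The mixed partial ∂²C/∂a∂b is 0, so the Hessian at any point is diag(C_aa, C_bb) = diag(24(3a^2 + 16a + 19), 18(b - 2)).
At (-3, 0): H = diag(-48, -36).
Both eigenvalues are negative, so H is negative definite: a local maximum.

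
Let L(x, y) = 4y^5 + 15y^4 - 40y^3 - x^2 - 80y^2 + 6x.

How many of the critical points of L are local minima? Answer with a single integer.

L separates as a function of x plus a function of y, so ∇L=0 decouples.
∂L/∂x = -2(x - 3) = 0 at x ∈ {3}; ∂L/∂y = 20y(y - 2)(y + 1)(y + 4) = 0 at y ∈ {-4, -1, 0, 2}.
The Hessian is diagonal: diag(L_xx, L_yy). Second derivatives: L_xx(3)=-2; L_yy(-4)=-1440, L_yy(-1)=180, L_yy(0)=-160, L_yy(2)=720.
Local minima occur where both diagonal entries positive: none. Count: 0.

0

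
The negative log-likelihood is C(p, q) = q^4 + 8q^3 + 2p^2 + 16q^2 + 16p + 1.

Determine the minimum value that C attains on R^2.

C(p,q) separates as A(p) + B(q) + 1, so its minimum is min A + min B + 1.
A'(p) = 4p + 16 vanishes at p ∈ {-4}; B'(q) = 4q(q + 2)(q + 4) vanishes at q ∈ {-4, -2, 0}.
Local minima of A (where A''>0): A(-4)=-32. Local minima of B: B(-4)=0, B(0)=0.
So the global minimum of C is A(-4) + B(-4) + 1 = -32 + 0 + 1 = -31, attained at (-4, -4).

-31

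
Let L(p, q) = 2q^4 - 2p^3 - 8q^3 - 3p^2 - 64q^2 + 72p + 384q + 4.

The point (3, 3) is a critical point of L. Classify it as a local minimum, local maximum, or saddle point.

The mixed partial ∂²L/∂p∂q is 0, so the Hessian at any point is diag(L_pp, L_qq) = diag(-6(2p + 1), 8(3q^2 - 6q - 16)).
At (3, 3): H = diag(-42, -56).
Both eigenvalues are negative, so H is negative definite: a local maximum.

local maximum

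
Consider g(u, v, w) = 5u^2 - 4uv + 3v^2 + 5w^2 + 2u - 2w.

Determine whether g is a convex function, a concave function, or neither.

convex

g is quadratic, so its Hessian is the constant matrix H = [[10, -4, 0], [-4, 6, 0], [0, 0, 10]].
Leading principal minors: 10, 44, 440.
All positive ⇒ H ≻ 0 ⇒ convex.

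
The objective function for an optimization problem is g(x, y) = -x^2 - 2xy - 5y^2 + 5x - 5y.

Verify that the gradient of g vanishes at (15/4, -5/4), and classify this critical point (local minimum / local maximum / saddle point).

local maximum

∇g = (-2x - 2y + 5, -2x - 10y - 5); substituting (15/4, -5/4) gives ∇g = (0, 0), so (15/4, -5/4) is indeed a critical point.
The Hessian of g is constant: H = [[-2, -2], [-2, -10]].
det(H) = (-2)·(-10) − (-2)² = 16.
det(H) > 0 and tr(H) = -12 < 0, so H is negative definite and the point is a local maximum.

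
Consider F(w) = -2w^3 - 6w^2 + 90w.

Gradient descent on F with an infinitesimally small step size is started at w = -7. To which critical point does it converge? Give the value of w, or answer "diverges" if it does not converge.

-5

F'(w) = -6(w - 3)(w + 5), so F'(-7) = -120.
Gradient descent moves in the -F' direction, i.e. w is increasing.
The nearest critical point in that direction is w = -5, where F'' = 48 > 0 (a local minimum). The iterate converges there.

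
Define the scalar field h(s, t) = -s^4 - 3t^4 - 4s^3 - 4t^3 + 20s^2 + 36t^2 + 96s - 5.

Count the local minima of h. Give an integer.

1

h separates as a function of s plus a function of t, so ∇h=0 decouples.
∂h/∂s = -4(s - 3)(s + 2)(s + 4) = 0 at s ∈ {-4, -2, 3}; ∂h/∂t = -12t(t - 2)(t + 3) = 0 at t ∈ {-3, 0, 2}.
The Hessian is diagonal: diag(h_ss, h_tt). Second derivatives: h_ss(-4)=-56, h_ss(-2)=40, h_ss(3)=-140; h_tt(-3)=-180, h_tt(0)=72, h_tt(2)=-120.
Local minima occur where both diagonal entries positive: (-2, 0). Count: 1.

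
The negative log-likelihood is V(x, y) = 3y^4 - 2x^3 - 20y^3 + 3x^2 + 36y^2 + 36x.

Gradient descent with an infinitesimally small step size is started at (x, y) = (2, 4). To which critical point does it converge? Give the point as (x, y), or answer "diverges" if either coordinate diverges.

V is separable, so gradient descent decouples: x follows -∂V/∂x, y follows -∂V/∂y.
∂V/∂x = -6(x - 3)(x + 2); at x=2 this is 24, so x decreases.
∂V/∂y = 12y(y - 3)(y - 2); at y=4 this is 96, so y decreases.
x converges to its nearest critical value -2 (a local min of the x-part); y converges to 3. The iterate converges to (-2, 3).

(-2, 3)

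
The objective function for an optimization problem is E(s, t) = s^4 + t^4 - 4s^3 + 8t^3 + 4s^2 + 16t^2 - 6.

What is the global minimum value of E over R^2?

-6

E(s,t) separates as P(s) + Q(t) − 6, so its minimum is min P + min Q − 6.
P'(s) = 4s(s - 2)(s - 1) vanishes at s ∈ {0, 1, 2}; Q'(t) = 4t(t + 2)(t + 4) vanishes at t ∈ {-4, -2, 0}.
Local minima of P (where P''>0): P(0)=0, P(2)=0. Local minima of Q: Q(-4)=0, Q(0)=0.
So the global minimum of E is P(0) + Q(-4) − 6 = 0 + 0 − 6 = -6, attained at (0, -4).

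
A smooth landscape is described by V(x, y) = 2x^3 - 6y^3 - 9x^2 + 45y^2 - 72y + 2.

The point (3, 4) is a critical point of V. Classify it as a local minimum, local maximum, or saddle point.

saddle point

The mixed partial ∂²V/∂x∂y is 0, so the Hessian at any point is diag(V_xx, V_yy) = diag(6(2x - 3), 18(-2y + 5)).
At (3, 4): H = diag(18, -54).
The eigenvalues have opposite signs, so H is indefinite: a saddle point.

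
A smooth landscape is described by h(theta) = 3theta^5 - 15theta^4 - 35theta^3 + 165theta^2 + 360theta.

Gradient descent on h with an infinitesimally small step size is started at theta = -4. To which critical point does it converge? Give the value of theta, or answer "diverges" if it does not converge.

h'(theta) = 15(theta - 4)(theta - 3)(theta + 1)(theta + 2), so h'(-4) = 5040.
Gradient descent moves in the -h' direction, i.e. theta is decreasing.
There is no critical point below theta=-4, and h' keeps the same sign, so the iterate runs off to −∞.

diverges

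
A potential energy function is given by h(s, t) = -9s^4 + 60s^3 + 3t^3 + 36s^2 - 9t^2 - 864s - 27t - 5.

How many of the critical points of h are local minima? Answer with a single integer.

h separates as a function of s plus a function of t, so ∇h=0 decouples.
∂h/∂s = -36(s - 4)(s - 3)(s + 2) = 0 at s ∈ {-2, 3, 4}; ∂h/∂t = 9(t - 3)(t + 1) = 0 at t ∈ {-1, 3}.
The Hessian is diagonal: diag(h_ss, h_tt). Second derivatives: h_ss(-2)=-1080, h_ss(3)=180, h_ss(4)=-216; h_tt(-1)=-36, h_tt(3)=36.
Local minima occur where both diagonal entries positive: (3, 3). Count: 1.

1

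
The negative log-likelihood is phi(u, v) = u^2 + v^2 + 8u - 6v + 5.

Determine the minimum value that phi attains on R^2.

-20

phi(u,v) separates as P(u) + Q(v) + 5, so its minimum is min P + min Q + 5.
P'(u) = 2u + 8 vanishes at u ∈ {-4}; Q'(v) = 2v - 6 vanishes at v ∈ {3}.
Local minima of P (where P''>0): P(-4)=-16. Local minima of Q: Q(3)=-9.
So the global minimum of phi is P(-4) + Q(3) + 5 = -16 − 9 + 5 = -20, attained at (-4, 3).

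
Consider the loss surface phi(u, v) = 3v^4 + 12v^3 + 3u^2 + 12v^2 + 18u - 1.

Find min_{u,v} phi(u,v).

-28

phi(u,v) separates as P(u) + Q(v) − 1, so its minimum is min P + min Q − 1.
P'(u) = 6u + 18 vanishes at u ∈ {-3}; Q'(v) = 12v(v + 1)(v + 2) vanishes at v ∈ {-2, -1, 0}.
Local minima of P (where P''>0): P(-3)=-27. Local minima of Q: Q(-2)=0, Q(0)=0.
So the global minimum of phi is P(-3) + Q(-2) − 1 = -27 + 0 − 1 = -28, attained at (-3, -2).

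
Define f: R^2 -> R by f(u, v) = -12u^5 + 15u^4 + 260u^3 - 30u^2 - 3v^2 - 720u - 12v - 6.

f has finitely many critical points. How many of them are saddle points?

2

f separates as a function of u plus a function of v, so ∇f=0 decouples.
∂f/∂u = -60(u - 4)(u - 1)(u + 1)(u + 3) = 0 at u ∈ {-3, -1, 1, 4}; ∂f/∂v = -6(v + 2) = 0 at v ∈ {-2}.
The Hessian is diagonal: diag(f_uu, f_vv). Second derivatives: f_uu(-3)=3360, f_uu(-1)=-1200, f_uu(1)=1440, f_uu(4)=-6300; f_vv(-2)=-6.
Saddle points occur where the two diagonal entries have opposite signs: (-3, -2), (1, -2). Count: 2.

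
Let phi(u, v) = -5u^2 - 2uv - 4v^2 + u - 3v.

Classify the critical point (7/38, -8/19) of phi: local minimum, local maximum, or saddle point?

local maximum

The Hessian of phi is constant: H = [[-10, -2], [-2, -8]].
det(H) = (-10)·(-8) − (-2)² = 76.
det(H) > 0 and tr(H) = -18 < 0, so H is negative definite and the point is a local maximum.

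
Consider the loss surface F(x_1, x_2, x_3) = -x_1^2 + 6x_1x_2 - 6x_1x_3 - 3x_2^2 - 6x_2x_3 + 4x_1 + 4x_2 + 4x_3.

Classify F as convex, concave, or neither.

F is quadratic, so its Hessian is the constant matrix H = [[-2, 6, -6], [6, -6, -6], [-6, -6, 0]].
Leading principal minors: -2, -24, 720.
Neither pattern holds ⇒ H is indefinite ⇒ neither convex nor concave.

neither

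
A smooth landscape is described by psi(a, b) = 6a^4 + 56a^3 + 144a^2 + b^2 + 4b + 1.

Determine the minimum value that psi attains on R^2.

-3

psi(a,b) separates as P(a) + Q(b) + 1, so its minimum is min P + min Q + 1.
P'(a) = 24a(a + 3)(a + 4) vanishes at a ∈ {-4, -3, 0}; Q'(b) = 2b + 4 vanishes at b ∈ {-2}.
Local minima of P (where P''>0): P(-4)=256, P(0)=0. Local minima of Q: Q(-2)=-4.
So the global minimum of psi is P(0) + Q(-2) + 1 = 0 − 4 + 1 = -3, attained at (0, -2).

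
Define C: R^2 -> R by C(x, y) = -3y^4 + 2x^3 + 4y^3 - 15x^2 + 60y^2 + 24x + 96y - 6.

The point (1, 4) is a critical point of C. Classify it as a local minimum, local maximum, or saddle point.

local maximum

The mixed partial ∂²C/∂x∂y is 0, so the Hessian at any point is diag(C_xx, C_yy) = diag(6(2x - 5), 12(-3y^2 + 2y + 10)).
At (1, 4): H = diag(-18, -360).
Both eigenvalues are negative, so H is negative definite: a local maximum.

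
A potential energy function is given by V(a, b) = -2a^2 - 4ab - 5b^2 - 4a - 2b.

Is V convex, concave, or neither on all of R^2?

V is quadratic, so its Hessian is the constant matrix H = [[-4, -4], [-4, -10]].
det(H) = 24, tr(H) = -14.
det(H) > 0 and tr(H) < 0, so H is negative definite everywhere: concave.

concave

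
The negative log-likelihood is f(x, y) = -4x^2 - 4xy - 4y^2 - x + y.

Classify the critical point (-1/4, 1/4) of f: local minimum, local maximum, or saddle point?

The Hessian of f is constant: H = [[-8, -4], [-4, -8]].
det(H) = (-8)·(-8) − (-4)² = 48.
det(H) > 0 and tr(H) = -16 < 0, so H is negative definite and the point is a local maximum.

local maximum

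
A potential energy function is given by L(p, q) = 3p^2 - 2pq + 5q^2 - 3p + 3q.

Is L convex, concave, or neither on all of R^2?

L is quadratic, so its Hessian is the constant matrix H = [[6, -2], [-2, 10]].
det(H) = 56, tr(H) = 16.
det(H) > 0 and tr(H) > 0, so H is positive definite everywhere: convex.

convex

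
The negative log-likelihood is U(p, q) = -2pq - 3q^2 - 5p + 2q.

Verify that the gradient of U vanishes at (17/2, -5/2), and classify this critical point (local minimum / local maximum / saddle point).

∇U = (-2q - 5, -2p - 6q + 2); substituting (17/2, -5/2) gives ∇U = (0, 0), so (17/2, -5/2) is indeed a critical point.
The Hessian of U is constant: H = [[0, -2], [-2, -6]].
det(H) = 0·(-6) − (-2)² = -4.
Since det(H) < 0, H is indefinite and the critical point is a saddle point.

saddle point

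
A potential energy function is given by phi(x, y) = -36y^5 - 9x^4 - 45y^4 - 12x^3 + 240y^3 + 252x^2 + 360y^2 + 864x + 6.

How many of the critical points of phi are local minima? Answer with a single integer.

phi separates as a function of x plus a function of y, so ∇phi=0 decouples.
∂phi/∂x = -36(x - 4)(x + 2)(x + 3) = 0 at x ∈ {-3, -2, 4}; ∂phi/∂y = -180y(y - 2)(y + 1)(y + 2) = 0 at y ∈ {-2, -1, 0, 2}.
The Hessian is diagonal: diag(phi_xx, phi_yy). Second derivatives: phi_xx(-3)=-252, phi_xx(-2)=216, phi_xx(4)=-1512; phi_yy(-2)=1440, phi_yy(-1)=-540, phi_yy(0)=720, phi_yy(2)=-4320.
Local minima occur where both diagonal entries positive: (-2, -2), (-2, 0). Count: 2.

2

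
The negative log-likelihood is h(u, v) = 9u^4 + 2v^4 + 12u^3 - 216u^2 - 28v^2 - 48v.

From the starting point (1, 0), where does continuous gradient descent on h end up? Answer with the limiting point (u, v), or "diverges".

(3, 3)

h is separable, so gradient descent decouples: u follows -∂h/∂u, v follows -∂h/∂v.
∂h/∂u = 36u(u - 3)(u + 4); at u=1 this is -360, so u increases.
∂h/∂v = 8(v - 3)(v + 1)(v + 2); at v=0 this is -48, so v increases.
u converges to its nearest critical value 3 (a local min of the u-part); v converges to 3. The iterate converges to (3, 3).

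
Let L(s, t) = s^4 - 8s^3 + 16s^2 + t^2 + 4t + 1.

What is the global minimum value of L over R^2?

L(s,t) separates as P(s) + Q(t) + 1, so its minimum is min P + min Q + 1.
P'(s) = 4s(s - 4)(s - 2) vanishes at s ∈ {0, 2, 4}; Q'(t) = 2(t + 2) vanishes at t ∈ {-2}.
Local minima of P (where P''>0): P(0)=0, P(4)=0. Local minima of Q: Q(-2)=-4.
So the global minimum of L is P(0) + Q(-2) + 1 = 0 − 4 + 1 = -3, attained at (0, -2).

-3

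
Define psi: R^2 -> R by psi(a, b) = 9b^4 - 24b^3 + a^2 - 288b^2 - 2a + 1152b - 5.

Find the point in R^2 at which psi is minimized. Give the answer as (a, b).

(1, -4)

psi(a,b) separates as P(a) + Q(b) − 5, so its minimum is min P + min Q − 5.
P'(a) = 2a - 2 vanishes at a ∈ {1}; Q'(b) = 36(b - 4)(b - 2)(b + 4) vanishes at b ∈ {-4, 2, 4}.
Local minima of P (where P''>0): P(1)=-1. Local minima of Q: Q(-4)=-5376, Q(4)=768.
So the global minimum of psi is P(1) + Q(-4) − 5 = -1 − 5376 − 5 = -5382, attained at (1, -4).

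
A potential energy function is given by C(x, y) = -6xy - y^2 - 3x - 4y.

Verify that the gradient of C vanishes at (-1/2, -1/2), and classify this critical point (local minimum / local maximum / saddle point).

∇C = (-6y - 3, -6x - 2y - 4); substituting (-1/2, -1/2) gives ∇C = (0, 0), so (-1/2, -1/2) is indeed a critical point.
The Hessian of C is constant: H = [[0, -6], [-6, -2]].
det(H) = 0·(-2) − (-6)² = -36.
Since det(H) < 0, H is indefinite and the critical point is a saddle point.

saddle point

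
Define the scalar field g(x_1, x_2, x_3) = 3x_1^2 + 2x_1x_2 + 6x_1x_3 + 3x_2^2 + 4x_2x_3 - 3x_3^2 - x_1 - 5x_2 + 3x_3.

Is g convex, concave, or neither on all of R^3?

neither

g is quadratic, so its Hessian is the constant matrix H = [[6, 2, 6], [2, 6, 4], [6, 4, -6]].
Leading principal minors: 6, 32, -408.
Neither pattern holds ⇒ H is indefinite ⇒ neither convex nor concave.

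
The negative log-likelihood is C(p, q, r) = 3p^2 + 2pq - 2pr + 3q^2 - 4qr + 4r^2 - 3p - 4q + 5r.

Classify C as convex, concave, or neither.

convex

C is quadratic, so its Hessian is the constant matrix H = [[6, 2, -2], [2, 6, -4], [-2, -4, 8]].
Leading principal minors: 6, 32, 168.
All positive ⇒ H ≻ 0 ⇒ convex.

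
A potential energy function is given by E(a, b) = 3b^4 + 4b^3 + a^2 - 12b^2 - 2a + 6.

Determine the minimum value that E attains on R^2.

-27

E(a,b) separates as P(a) + Q(b) + 6, so its minimum is min P + min Q + 6.
P'(a) = 2a - 2 vanishes at a ∈ {1}; Q'(b) = 12b(b - 1)(b + 2) vanishes at b ∈ {-2, 0, 1}.
Local minima of P (where P''>0): P(1)=-1. Local minima of Q: Q(-2)=-32, Q(1)=-5.
So the global minimum of E is P(1) + Q(-2) + 6 = -1 − 32 + 6 = -27, attained at (1, -2).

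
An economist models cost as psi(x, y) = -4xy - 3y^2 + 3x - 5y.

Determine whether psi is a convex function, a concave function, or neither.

neither

psi is quadratic, so its Hessian is the constant matrix H = [[0, -4], [-4, -6]].
det(H) = -16, tr(H) = -6.
det(H) < 0, so H is indefinite: neither convex nor concave.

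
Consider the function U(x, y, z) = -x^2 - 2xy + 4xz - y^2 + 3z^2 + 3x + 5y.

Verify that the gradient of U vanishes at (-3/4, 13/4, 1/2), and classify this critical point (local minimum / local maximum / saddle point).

∇U = (-2x - 2y + 4z + 3, -2x - 2y + 5, 4x + 6z); substituting (-3/4, 13/4, 1/2) gives ∇U = (0, 0, 0), so (-3/4, 13/4, 1/2) is indeed a critical point.
The Hessian is constant: H = [[-2, -2, 4], [-2, -2, 0], [4, 0, 6]].
Leading principal minors: Δ₁ = -2, Δ₂ = 0, Δ₃ = 32.
The minors fit neither the all-positive nor the alternating-sign pattern, so H is indefinite: a saddle point.

saddle point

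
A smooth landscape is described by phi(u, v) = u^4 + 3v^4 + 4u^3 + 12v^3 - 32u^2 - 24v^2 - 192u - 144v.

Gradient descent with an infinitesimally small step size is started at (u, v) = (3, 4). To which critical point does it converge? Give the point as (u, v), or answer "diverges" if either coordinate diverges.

(4, 2)

phi is separable, so gradient descent decouples: u follows -∂phi/∂u, v follows -∂phi/∂v.
∂phi/∂u = 4(u - 4)(u + 3)(u + 4); at u=3 this is -168, so u increases.
∂phi/∂v = 12(v - 2)(v + 2)(v + 3); at v=4 this is 1008, so v decreases.
u converges to its nearest critical value 4 (a local min of the u-part); v converges to 2. The iterate converges to (4, 2).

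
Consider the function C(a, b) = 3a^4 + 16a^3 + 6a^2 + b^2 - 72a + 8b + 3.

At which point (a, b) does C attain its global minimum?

(1, -4)

C(a,b) separates as P(a) + Q(b) + 3, so its minimum is min P + min Q + 3.
P'(a) = 12(a - 1)(a + 2)(a + 3) vanishes at a ∈ {-3, -2, 1}; Q'(b) = 2b + 8 vanishes at b ∈ {-4}.
Local minima of P (where P''>0): P(-3)=81, P(1)=-47. Local minima of Q: Q(-4)=-16.
So the global minimum of C is P(1) + Q(-4) + 3 = -47 − 16 + 3 = -60, attained at (1, -4).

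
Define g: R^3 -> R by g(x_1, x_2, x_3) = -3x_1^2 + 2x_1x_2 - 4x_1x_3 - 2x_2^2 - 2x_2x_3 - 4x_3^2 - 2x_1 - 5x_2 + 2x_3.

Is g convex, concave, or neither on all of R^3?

g is quadratic, so its Hessian is the constant matrix H = [[-6, 2, -4], [2, -4, -2], [-4, -2, -8]].
Leading principal minors: -6, 20, -40.
Signs alternate −, +, − ⇒ H ≺ 0 ⇒ concave.

concave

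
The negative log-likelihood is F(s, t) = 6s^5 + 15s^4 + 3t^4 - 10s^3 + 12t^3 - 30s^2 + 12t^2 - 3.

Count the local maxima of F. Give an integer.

2

F separates as a function of s plus a function of t, so ∇F=0 decouples.
∂F/∂s = 30s(s - 1)(s + 1)(s + 2) = 0 at s ∈ {-2, -1, 0, 1}; ∂F/∂t = 12t(t + 1)(t + 2) = 0 at t ∈ {-2, -1, 0}.
The Hessian is diagonal: diag(F_ss, F_tt). Second derivatives: F_ss(-2)=-180, F_ss(-1)=60, F_ss(0)=-60, F_ss(1)=180; F_tt(-2)=24, F_tt(-1)=-12, F_tt(0)=24.
Local maxima occur where both diagonal entries negative: (-2, -1), (0, -1). Count: 2.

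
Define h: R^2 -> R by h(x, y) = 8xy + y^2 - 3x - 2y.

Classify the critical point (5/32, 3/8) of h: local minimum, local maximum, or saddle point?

The Hessian of h is constant: H = [[0, 8], [8, 2]].
det(H) = 0·2 − 8² = -64.
Since det(H) < 0, H is indefinite and the critical point is a saddle point.

saddle point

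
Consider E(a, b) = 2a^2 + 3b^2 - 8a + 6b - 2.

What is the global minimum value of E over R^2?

E(a,b) separates as P(a) + Q(b) − 2, so its minimum is min P + min Q − 2.
P'(a) = 4a - 8 vanishes at a ∈ {2}; Q'(b) = 6b + 6 vanishes at b ∈ {-1}.
Local minima of P (where P''>0): P(2)=-8. Local minima of Q: Q(-1)=-3.
So the global minimum of E is P(2) + Q(-1) − 2 = -8 − 3 − 2 = -13, attained at (2, -1).

-13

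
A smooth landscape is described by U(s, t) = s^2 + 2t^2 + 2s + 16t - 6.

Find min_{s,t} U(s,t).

U(s,t) separates as P(s) + Q(t) − 6, so its minimum is min P + min Q − 6.
P'(s) = 2s + 2 vanishes at s ∈ {-1}; Q'(t) = 4(t + 4) vanishes at t ∈ {-4}.
Local minima of P (where P''>0): P(-1)=-1. Local minima of Q: Q(-4)=-32.
So the global minimum of U is P(-1) + Q(-4) − 6 = -1 − 32 − 6 = -39, attained at (-1, -4).

-39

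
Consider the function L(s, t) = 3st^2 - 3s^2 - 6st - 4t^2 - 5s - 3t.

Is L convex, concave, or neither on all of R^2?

neither

The term 3st^2 is cubic, so the Hessian is not constant.
∂²L/∂t² = 6s - 8, which takes both signs as s varies (negative for sufficiently negative s). A diagonal entry of the Hessian changing sign means the Hessian is neither positive- nor negative-semidefinite on all of R^2.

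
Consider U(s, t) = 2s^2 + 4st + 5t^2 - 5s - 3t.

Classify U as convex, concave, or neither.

U is quadratic, so its Hessian is the constant matrix H = [[4, 4], [4, 10]].
det(H) = 24, tr(H) = 14.
det(H) > 0 and tr(H) > 0, so H is positive definite everywhere: convex.

convex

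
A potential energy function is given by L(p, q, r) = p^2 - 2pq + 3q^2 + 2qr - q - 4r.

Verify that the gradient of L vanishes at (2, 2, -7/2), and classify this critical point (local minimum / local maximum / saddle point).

∇L = (2p - 2q, -2p + 6q + 2r - 1, 2q - 4); substituting (2, 2, -7/2) gives ∇L = (0, 0, 0), so (2, 2, -7/2) is indeed a critical point.
The Hessian is constant: H = [[2, -2, 0], [-2, 6, 2], [0, 2, 0]].
Leading principal minors: Δ₁ = 2, Δ₂ = 8, Δ₃ = -8.
The minors fit neither the all-positive nor the alternating-sign pattern, so H is indefinite: a saddle point.

saddle point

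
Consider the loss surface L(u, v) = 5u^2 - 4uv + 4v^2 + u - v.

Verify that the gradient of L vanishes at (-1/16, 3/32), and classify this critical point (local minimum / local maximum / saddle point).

∇L = (10u - 4v + 1, -4u + 8v - 1); substituting (-1/16, 3/32) gives ∇L = (0, 0), so (-1/16, 3/32) is indeed a critical point.
The Hessian of L is constant: H = [[10, -4], [-4, 8]].
det(H) = 10·8 − (-4)² = 64.
det(H) > 0 and tr(H) = 18 > 0, so H is positive definite and the point is a local minimum.

local minimum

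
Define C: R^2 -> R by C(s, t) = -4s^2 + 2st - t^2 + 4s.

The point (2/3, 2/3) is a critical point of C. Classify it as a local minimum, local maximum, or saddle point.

local maximum

The Hessian of C is constant: H = [[-8, 2], [2, -2]].
det(H) = (-8)·(-2) − 2² = 12.
det(H) > 0 and tr(H) = -10 < 0, so H is negative definite and the point is a local maximum.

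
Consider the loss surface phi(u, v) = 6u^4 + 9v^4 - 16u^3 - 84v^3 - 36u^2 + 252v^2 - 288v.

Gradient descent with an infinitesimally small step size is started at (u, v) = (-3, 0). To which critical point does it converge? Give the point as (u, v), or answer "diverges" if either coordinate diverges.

phi is separable, so gradient descent decouples: u follows -∂phi/∂u, v follows -∂phi/∂v.
∂phi/∂u = 24u(u - 3)(u + 1); at u=-3 this is -864, so u increases.
∂phi/∂v = 36(v - 4)(v - 2)(v - 1); at v=0 this is -288, so v increases.
u converges to its nearest critical value -1 (a local min of the u-part); v converges to 1. The iterate converges to (-1, 1).

(-1, 1)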